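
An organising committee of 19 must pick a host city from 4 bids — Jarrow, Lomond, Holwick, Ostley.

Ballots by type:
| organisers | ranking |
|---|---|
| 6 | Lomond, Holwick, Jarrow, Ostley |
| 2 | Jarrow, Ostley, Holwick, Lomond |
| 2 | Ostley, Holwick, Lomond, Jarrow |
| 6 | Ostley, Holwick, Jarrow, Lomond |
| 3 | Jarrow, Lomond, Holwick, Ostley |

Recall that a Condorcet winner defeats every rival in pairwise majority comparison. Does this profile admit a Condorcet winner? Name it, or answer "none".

Head-to-head results (19 organisers):
Jarrow vs Lomond: Jarrow preferred on 2+6+3 = 11 ballots; Jarrow wins 11–8.
Jarrow vs Holwick: Jarrow is ranked higher on 2+3 = 5 ballots, Holwick on 14. Holwick wins 14–5.
Jarrow–Ostley: Jarrow 11–8.
Lomond vs Holwick: Holwick wins 10–9.
Lomond vs Ostley: Lomond is ranked higher on 6+3 = 9 ballots, Ostley on 10. Ostley wins 10–9.
Holwick vs Ostley: Holwick is ranked higher on 6+3 = 9 ballots, Ostley on 10. Ostley wins 10–9.
Each city drops at least one matchup (Jarrow loses to Holwick; Lomond loses to Jarrow; Holwick loses to Ostley; Ostley loses to Jarrow); the cycle Jarrow > Ostley > Holwick > Jarrow rules out a Condorcet winner.

none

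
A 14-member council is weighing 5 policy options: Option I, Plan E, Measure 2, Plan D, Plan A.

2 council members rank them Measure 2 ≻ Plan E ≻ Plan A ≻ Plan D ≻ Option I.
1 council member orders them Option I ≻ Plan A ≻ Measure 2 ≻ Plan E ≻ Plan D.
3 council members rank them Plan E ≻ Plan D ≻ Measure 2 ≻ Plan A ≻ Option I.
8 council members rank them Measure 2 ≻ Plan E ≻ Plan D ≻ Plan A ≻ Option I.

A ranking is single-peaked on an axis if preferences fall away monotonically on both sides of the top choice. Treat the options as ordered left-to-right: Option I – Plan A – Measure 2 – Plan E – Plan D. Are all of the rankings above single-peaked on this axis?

yes

Axis positions: Option I=1, Plan A=2, Measure 2=3, Plan E=4, Plan D=5.
Group 1 (peak Measure 2 at position 3): ranking walks positions 3-4-2-5-1, expanding outward from the peak — single-peaked.
Group 2 (peak Option I at position 1): ranking walks positions 1-2-3-4-5, expanding outward from the peak — single-peaked.
Group 3 (peak Plan E at position 4): ranking walks positions 4-5-3-2-1, expanding outward from the peak — single-peaked.
Group 4 (peak Measure 2 at position 3): ranking walks positions 3-4-5-2-1, expanding outward from the peak — single-peaked.
Every ranking is single-peaked on this axis.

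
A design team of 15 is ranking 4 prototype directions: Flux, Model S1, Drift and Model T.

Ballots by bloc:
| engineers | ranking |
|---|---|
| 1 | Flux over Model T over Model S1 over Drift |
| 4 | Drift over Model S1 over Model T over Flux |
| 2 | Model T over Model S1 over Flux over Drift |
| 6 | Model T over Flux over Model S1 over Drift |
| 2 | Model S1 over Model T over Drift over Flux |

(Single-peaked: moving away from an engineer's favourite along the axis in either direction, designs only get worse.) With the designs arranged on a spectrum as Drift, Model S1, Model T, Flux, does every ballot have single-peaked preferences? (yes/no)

Axis positions: Drift=1, Model S1=2, Model T=3, Flux=4.
Bloc 1 (peak Flux at position 4): ranking walks positions 4-3-2-1, expanding outward from the peak — single-peaked.
Bloc 2 (peak Drift at position 1): ranking walks positions 1-2-3-4, expanding outward from the peak — single-peaked.
Bloc 3 (peak Model T at position 3): ranking walks positions 3-2-4-1, expanding outward from the peak — single-peaked.
Bloc 4 (peak Model T at position 3): ranking walks positions 3-4-2-1, expanding outward from the peak — single-peaked.
Bloc 5 (peak Model S1 at position 2): ranking walks positions 2-3-1-4, expanding outward from the peak — single-peaked.
Every ranking is single-peaked on this axis.

yes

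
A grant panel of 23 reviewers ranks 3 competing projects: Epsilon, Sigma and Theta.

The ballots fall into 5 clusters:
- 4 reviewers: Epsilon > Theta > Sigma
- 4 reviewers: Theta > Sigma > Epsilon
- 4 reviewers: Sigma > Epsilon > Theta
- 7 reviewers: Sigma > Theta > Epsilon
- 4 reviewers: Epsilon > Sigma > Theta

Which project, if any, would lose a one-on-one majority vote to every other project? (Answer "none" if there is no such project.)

Pairwise majorities:
Epsilon–Sigma: Sigma 15–8.
Epsilon vs Theta: Epsilon, 12–11.
Sigma vs Theta: Sigma wins 15–8.
Theta is beaten in every head-to-head and is the Condorcet loser.

Theta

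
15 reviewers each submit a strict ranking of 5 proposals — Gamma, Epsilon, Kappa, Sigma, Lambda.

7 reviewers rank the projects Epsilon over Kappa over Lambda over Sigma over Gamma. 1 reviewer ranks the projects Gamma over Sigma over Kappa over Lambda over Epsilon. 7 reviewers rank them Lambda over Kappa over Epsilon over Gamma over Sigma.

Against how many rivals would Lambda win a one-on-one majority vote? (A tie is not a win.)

Lambda against each rival (15 reviewers):
Lambda vs Gamma: 7+7 = 14 for Lambda, 1 for Gamma — Lambda by 14–1.
Lambda vs Epsilon: Lambda, 8–7.
Lambda vs Kappa: Kappa, 8–7.
Lambda vs Sigma: Lambda preferred on 7+7 = 14 ballots; Lambda wins 14–1.
Lambda beats Gamma, Epsilon, Sigma; loses to Kappa — 3 pairwise wins.

3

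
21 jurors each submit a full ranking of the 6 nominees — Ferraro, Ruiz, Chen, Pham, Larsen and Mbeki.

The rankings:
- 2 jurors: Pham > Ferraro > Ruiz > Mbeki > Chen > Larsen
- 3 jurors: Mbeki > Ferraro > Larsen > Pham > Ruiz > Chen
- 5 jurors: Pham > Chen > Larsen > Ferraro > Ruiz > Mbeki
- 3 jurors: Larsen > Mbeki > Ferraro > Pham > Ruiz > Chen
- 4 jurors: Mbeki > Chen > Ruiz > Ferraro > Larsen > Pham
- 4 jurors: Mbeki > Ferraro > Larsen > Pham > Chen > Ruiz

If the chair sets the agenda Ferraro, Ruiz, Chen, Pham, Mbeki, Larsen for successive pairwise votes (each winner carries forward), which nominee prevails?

Round 1: Ferraro vs Ruiz — 17–4, Ferraro advances.
Round 2: Ferraro vs Chen — 12–9, Ferraro advances.
Round 3: Ferraro vs Pham — 14–7, Ferraro advances.
Round 4: Ferraro vs Mbeki — 7–14, Mbeki advances.
Round 5: Mbeki vs Larsen — 13–8, Mbeki advances.
Mbeki survives the agenda.

Mbeki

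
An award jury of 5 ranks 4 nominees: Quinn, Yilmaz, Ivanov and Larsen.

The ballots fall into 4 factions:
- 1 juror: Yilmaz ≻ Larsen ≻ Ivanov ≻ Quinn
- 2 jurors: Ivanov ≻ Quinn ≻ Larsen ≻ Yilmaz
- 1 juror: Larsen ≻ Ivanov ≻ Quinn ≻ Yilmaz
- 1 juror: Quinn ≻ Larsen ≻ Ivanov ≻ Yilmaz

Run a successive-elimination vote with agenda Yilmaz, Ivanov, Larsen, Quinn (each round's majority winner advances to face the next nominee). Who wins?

Round 1: Yilmaz vs Ivanov — 1–4, Ivanov advances.
Round 2: Ivanov vs Larsen — 2–3, Larsen advances.
Round 3: Larsen vs Quinn — 2–3, Quinn advances.
The agenda winner is Quinn.

Quinn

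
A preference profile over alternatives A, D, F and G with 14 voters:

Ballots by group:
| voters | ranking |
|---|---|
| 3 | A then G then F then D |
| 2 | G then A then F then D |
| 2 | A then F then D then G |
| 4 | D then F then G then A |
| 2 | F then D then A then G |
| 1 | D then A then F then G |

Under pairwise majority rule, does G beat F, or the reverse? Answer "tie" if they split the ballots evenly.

Ballots ranking G above F: 3 + 2 = 5.
Ballots ranking F above G: 14 − 5 = 9.
F wins the head-to-head 9–5.

F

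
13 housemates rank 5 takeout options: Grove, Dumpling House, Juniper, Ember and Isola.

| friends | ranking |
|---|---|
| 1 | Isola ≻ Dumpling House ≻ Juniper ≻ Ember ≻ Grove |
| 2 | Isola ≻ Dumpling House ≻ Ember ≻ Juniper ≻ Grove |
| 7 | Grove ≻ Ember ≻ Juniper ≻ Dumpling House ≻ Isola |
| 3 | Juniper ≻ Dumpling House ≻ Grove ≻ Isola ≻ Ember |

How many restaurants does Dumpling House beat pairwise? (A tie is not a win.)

Dumpling House against each rival (13 friends):
Dumpling House vs Grove: Grove wins 7–6.
Dumpling House vs Juniper: 1+2 = 3 for Dumpling House, 10 for Juniper — Juniper by 10–3.
Dumpling House vs Ember: Ember wins 7–6.
Dumpling House vs Isola: 10 to 3, Dumpling House.
Dumpling House beats Isola; loses to Grove, Juniper, Ember — 1 pairwise win.

1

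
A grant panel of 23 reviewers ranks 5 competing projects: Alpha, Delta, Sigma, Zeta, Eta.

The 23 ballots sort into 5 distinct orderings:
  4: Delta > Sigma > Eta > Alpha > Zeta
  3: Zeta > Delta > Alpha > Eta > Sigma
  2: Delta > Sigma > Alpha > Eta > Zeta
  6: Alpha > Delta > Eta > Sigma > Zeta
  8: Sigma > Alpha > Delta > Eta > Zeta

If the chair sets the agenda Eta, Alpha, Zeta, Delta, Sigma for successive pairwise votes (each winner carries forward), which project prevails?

Round 1: Eta vs Alpha — 4–19, Alpha advances.
Round 2: Alpha vs Zeta — 20–3, Alpha advances.
Round 3: Alpha vs Delta — 14–9, Alpha advances.
Round 4: Alpha vs Sigma — 9–14, Sigma advances.
The agenda winner is Sigma.

Sigma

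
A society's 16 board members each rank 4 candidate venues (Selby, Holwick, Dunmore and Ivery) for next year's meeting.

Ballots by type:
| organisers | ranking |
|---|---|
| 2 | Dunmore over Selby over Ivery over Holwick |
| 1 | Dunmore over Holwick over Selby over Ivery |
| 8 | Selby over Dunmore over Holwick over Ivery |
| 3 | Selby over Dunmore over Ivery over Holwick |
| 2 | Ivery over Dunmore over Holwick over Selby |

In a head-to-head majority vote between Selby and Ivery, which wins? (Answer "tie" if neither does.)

Selby

Ballots ranking Selby above Ivery: 2 + 1 + 8 + 3 = 14.
Ballots ranking Ivery above Selby: 16 − 14 = 2.
Selby wins the head-to-head 14–2.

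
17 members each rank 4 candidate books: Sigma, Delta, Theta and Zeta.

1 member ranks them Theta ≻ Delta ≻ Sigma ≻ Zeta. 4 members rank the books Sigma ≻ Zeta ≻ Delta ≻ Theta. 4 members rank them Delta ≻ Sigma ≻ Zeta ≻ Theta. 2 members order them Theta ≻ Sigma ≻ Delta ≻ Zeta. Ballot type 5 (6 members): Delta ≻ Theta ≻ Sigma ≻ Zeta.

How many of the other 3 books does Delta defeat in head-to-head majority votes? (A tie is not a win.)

Delta against each rival (17 members):
Delta vs Sigma: Delta, 11–6.
Delta vs Theta: Delta preferred on 4+4+6 = 14 ballots; Delta wins 14–3.
Delta–Zeta: Delta 13–4.
Delta beats Sigma, Theta, Zeta — 3 pairwise wins.

3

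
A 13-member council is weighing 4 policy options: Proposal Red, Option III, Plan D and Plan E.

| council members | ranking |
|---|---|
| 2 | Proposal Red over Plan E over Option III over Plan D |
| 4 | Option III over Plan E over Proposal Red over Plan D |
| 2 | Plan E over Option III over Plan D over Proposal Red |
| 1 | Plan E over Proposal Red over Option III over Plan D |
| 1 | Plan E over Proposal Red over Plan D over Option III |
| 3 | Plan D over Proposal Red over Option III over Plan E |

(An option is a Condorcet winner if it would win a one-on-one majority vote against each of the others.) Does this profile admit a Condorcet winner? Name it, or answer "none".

none

Head-to-head results (13 council members):
Proposal Red vs Option III: Proposal Red preferred on 2+1+1+3 = 7 ballots; Proposal Red wins 7–6.
Proposal Red vs Plan D: Proposal Red is ranked higher on 2+4+1+1 = 8 ballots, Plan D on 5. Proposal Red wins 8–5.
Proposal Red vs Plan E: Proposal Red is ranked higher on 2+3 = 5 ballots, Plan E on 8. Plan E wins 8–5.
Option III vs Plan D: Option III is ranked higher on 2+4+2+1 = 9 ballots, Plan D on 4. Option III wins 9–4.
Option III vs Plan E: 7 to 6, Option III.
Plan D vs Plan E: Plan D preferred on 3 ballots; Plan E wins 10–3.
Each option drops at least one matchup (Proposal Red loses to Plan E; Option III loses to Proposal Red; Plan D loses to Proposal Red; Plan E loses to Option III); the cycle Proposal Red beats Option III beats Plan E beats Proposal Red rules out a Condorcet winner.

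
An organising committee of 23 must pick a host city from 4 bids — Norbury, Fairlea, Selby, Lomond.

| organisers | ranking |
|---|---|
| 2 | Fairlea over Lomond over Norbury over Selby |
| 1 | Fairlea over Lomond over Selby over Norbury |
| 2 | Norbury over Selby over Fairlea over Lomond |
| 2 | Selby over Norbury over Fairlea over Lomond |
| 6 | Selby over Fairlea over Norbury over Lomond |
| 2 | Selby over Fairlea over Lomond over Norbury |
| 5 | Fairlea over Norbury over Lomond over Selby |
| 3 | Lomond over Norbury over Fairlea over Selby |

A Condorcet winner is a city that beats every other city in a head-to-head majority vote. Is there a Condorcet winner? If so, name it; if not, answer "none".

none

Head-to-head results (23 organisers):
Norbury vs Fairlea: Norbury preferred on 2+2+3 = 7 ballots; Fairlea wins 16–7.
Norbury vs Selby: Norbury wins 12–11.
Norbury vs Lomond: 2+2+6+5 = 15 for Norbury, 8 for Lomond — Norbury by 15–8.
Fairlea–Selby: Selby 12–11.
Fairlea vs Lomond: Fairlea wins 20–3.
Selby vs Lomond: Selby wins 12–11.
Every city loses at least once (Norbury loses to Fairlea; Fairlea loses to Selby; Selby loses to Norbury; Lomond loses to Norbury). The majority relation contains the cycle Norbury beats Selby beats Fairlea beats Norbury, so there is no Condorcet winner.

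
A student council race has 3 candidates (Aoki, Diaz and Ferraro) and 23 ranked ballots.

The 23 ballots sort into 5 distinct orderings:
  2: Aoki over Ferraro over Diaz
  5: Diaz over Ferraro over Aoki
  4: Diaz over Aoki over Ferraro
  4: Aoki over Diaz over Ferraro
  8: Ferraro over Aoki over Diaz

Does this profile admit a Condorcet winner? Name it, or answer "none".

none

Head-to-head results (23 voters):
Aoki vs Diaz: 2+4+8 = 14 for Aoki, 9 for Diaz — Aoki by 14–9.
Aoki vs Ferraro: Aoki is ranked higher on 2+4+4 = 10 ballots, Ferraro on 13. Ferraro wins 13–10.
Diaz vs Ferraro: 5+4+4 = 13 for Diaz, 10 for Ferraro — Diaz by 13–10.
Every candidate loses at least once (Aoki loses to Ferraro; Diaz loses to Aoki; Ferraro loses to Diaz). The majority relation contains the cycle Aoki beats Diaz beats Ferraro beats Aoki, so there is no Condorcet winner.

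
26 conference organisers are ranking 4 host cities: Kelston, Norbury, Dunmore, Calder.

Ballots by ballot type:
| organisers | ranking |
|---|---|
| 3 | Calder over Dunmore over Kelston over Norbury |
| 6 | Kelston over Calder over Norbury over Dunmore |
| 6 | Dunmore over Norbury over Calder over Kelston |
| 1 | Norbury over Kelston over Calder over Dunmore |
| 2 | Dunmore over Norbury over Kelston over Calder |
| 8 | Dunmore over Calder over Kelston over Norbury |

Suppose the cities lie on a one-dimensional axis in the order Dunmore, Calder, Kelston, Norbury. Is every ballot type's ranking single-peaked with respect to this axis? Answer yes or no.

Axis positions: Dunmore=1, Calder=2, Kelston=3, Norbury=4.
Ballot type 1 (peak Calder at position 2): ranking walks positions 2-1-3-4, expanding outward from the peak — single-peaked.
Ballot type 2 (peak Kelston at position 3): ranking walks positions 3-2-4-1, expanding outward from the peak — single-peaked.
Ballot type 3: ranking walks positions 1-4-2-3; Norbury is ranked above Calder even though Calder lies between Norbury and the peak Dunmore on the axis — preferences dip and rise again. Not single-peaked.
Ballot type 4 (peak Norbury at position 4): ranking walks positions 4-3-2-1, expanding outward from the peak — single-peaked.
Ballot type 5: ranking walks positions 1-4-3-2; Norbury is ranked above Calder even though Calder lies between Norbury and the peak Dunmore on the axis — preferences dip and rise again. Not single-peaked.
Ballot type 6 (peak Dunmore at position 1): ranking walks positions 1-2-3-4, expanding outward from the peak — single-peaked.
Ballot type 3 violates single-peakedness, so the profile is not single-peaked on this axis.

no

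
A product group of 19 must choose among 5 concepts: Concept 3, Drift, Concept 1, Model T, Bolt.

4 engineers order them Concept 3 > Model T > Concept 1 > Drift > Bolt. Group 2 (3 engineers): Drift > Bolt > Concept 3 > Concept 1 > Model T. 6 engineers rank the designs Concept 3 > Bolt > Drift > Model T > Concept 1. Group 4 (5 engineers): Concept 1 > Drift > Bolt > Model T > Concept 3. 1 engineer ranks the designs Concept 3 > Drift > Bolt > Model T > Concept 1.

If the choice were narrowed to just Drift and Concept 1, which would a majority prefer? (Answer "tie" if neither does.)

Drift

Ballots ranking Drift above Concept 1: 3 + 6 + 1 = 10.
Ballots ranking Concept 1 above Drift: 19 − 10 = 9.
Drift wins the head-to-head 10–9.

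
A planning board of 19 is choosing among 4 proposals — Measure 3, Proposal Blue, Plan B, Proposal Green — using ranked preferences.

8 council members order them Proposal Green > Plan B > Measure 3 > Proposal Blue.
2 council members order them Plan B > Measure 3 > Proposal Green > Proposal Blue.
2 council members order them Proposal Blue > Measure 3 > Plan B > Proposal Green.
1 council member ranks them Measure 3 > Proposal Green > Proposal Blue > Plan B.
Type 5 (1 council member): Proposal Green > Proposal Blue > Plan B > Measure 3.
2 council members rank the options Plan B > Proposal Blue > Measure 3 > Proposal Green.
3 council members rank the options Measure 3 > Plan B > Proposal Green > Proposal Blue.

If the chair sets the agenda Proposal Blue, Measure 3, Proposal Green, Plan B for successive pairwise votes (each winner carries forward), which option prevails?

Round 1: Proposal Blue vs Measure 3 — 5–14, Measure 3 advances.
Round 2: Measure 3 vs Proposal Green — 10–9, Measure 3 advances.
Round 3: Measure 3 vs Plan B — 6–13, Plan B advances.
Plan B survives the agenda.

Plan B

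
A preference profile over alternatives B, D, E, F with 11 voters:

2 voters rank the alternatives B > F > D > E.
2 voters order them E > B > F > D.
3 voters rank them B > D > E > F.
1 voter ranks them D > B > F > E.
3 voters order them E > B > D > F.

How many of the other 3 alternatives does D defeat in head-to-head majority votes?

2

D against each rival (11 voters):
D vs B: B wins 10–1.
D–E: D 6–5.
D vs F: D preferred on 3+1+3 = 7 ballots; D wins 7–4.
D beats E, F; loses to B — 2 pairwise wins.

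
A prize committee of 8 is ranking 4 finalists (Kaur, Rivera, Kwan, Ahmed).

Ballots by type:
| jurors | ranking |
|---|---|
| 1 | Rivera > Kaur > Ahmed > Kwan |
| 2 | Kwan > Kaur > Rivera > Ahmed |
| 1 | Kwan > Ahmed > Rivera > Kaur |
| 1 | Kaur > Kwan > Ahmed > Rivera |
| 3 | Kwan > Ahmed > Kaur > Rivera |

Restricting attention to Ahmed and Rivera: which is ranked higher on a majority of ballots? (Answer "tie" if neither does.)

Ballots ranking Ahmed above Rivera: 1 + 1 + 3 = 5.
Ballots ranking Rivera above Ahmed: 8 − 5 = 3.
Ahmed wins the head-to-head 5–3.

Ahmed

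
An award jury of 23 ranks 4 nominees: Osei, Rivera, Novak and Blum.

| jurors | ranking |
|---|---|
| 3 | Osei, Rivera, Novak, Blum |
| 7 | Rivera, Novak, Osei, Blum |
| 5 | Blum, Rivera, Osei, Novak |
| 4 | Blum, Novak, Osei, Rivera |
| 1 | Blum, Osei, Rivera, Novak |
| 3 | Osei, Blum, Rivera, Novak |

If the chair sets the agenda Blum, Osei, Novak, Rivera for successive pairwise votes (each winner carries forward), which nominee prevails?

Rivera

Round 1: Blum vs Osei — 10–13, Osei advances.
Round 2: Osei vs Novak — 12–11, Osei advances.
Round 3: Osei vs Rivera — 11–12, Rivera advances.
The agenda winner is Rivera.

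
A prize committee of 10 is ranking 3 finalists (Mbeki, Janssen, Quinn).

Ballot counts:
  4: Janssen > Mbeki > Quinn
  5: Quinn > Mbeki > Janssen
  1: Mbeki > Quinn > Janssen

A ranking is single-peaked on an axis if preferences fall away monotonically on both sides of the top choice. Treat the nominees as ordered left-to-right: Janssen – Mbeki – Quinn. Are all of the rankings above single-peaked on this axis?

yes

Axis positions: Janssen=1, Mbeki=2, Quinn=3.
Type 1 (peak Janssen at position 1): ranking walks positions 1-2-3, expanding outward from the peak — single-peaked.
Type 2 (peak Quinn at position 3): ranking walks positions 3-2-1, expanding outward from the peak — single-peaked.
Type 3 (peak Mbeki at position 2): ranking walks positions 2-3-1, expanding outward from the peak — single-peaked.
Every ranking is single-peaked on this axis.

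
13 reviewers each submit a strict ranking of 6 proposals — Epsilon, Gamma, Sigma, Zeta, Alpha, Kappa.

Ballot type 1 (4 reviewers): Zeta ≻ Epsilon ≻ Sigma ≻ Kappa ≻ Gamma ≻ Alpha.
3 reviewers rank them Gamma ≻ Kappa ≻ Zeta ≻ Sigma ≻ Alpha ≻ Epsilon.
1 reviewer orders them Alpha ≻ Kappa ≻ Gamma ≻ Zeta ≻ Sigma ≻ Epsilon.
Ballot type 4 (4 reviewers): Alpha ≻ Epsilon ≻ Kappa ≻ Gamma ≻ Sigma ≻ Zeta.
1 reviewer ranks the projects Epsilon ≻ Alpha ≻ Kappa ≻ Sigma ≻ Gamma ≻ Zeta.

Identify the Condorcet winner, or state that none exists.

Pairwise majorities:
Epsilon vs Gamma: Epsilon preferred on 4+4+1 = 9 ballots; Epsilon wins 9–4.
Epsilon vs Sigma: Epsilon is ranked higher on 4+4+1 = 9 ballots, Sigma on 4. Epsilon wins 9–4.
Epsilon vs Zeta: Zeta, 8–5.
Epsilon vs Alpha: 4+1 = 5 for Epsilon, 8 for Alpha — Alpha by 8–5.
Epsilon vs Kappa: Epsilon is ranked higher on 4+4+1 = 9 ballots, Kappa on 4. Epsilon wins 9–4.
Gamma–Sigma: Gamma 8–5.
Gamma vs Zeta: Gamma is ranked higher on 3+1+4+1 = 9 ballots, Zeta on 4. Gamma wins 9–4.
Gamma vs Alpha: 7 to 6, Gamma.
Gamma vs Kappa: Kappa, 10–3.
Sigma vs Zeta: Zeta wins 8–5.
Sigma vs Alpha: 4+3 = 7 for Sigma, 6 for Alpha — Sigma by 7–6.
Sigma vs Kappa: 4 to 9, Kappa.
Zeta vs Alpha: Zeta, 7–6.
Zeta vs Kappa: Zeta preferred on 4 ballots; Kappa wins 9–4.
Alpha vs Kappa: Kappa, 7–6.
Each project drops at least one matchup (Epsilon loses to Zeta; Gamma loses to Epsilon; Sigma loses to Epsilon; Zeta loses to Gamma; Alpha loses to Gamma; Kappa loses to Epsilon); the cycle Epsilon > Gamma > Zeta > Epsilon rules out a Condorcet winner.

none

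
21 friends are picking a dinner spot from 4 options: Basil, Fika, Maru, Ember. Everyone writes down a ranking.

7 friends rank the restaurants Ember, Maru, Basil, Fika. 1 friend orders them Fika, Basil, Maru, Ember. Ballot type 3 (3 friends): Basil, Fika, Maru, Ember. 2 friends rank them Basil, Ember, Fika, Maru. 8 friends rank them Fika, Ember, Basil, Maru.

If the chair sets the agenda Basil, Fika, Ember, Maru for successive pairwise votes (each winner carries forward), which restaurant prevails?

Round 1: Basil vs Fika — 12–9, Basil advances.
Round 2: Basil vs Ember — 6–15, Ember advances.
Round 3: Ember vs Maru — 17–4, Ember advances.
The agenda winner is Ember.

Ember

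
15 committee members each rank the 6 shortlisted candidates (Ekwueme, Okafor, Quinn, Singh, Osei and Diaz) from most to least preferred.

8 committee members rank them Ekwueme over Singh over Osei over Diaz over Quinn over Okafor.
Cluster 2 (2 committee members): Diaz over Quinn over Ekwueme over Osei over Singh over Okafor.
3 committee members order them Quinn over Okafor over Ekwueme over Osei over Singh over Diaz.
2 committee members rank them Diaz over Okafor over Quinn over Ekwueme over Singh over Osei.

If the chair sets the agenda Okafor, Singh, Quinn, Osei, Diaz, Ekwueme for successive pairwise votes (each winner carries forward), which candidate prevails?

Round 1: Okafor vs Singh — 5–10, Singh advances.
Round 2: Singh vs Quinn — 8–7, Singh advances.
Round 3: Singh vs Osei — 10–5, Singh advances.
Round 4: Singh vs Diaz — 11–4, Singh advances.
Round 5: Singh vs Ekwueme — 0–15, Ekwueme advances.
Ekwueme survives the agenda.

Ekwueme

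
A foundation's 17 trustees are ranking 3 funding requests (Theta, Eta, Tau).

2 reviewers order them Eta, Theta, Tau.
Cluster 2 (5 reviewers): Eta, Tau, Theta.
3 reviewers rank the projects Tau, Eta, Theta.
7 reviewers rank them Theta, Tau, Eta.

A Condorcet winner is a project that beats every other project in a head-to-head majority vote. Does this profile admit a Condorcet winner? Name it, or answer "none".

none

Head-to-head results (17 reviewers):
Theta vs Eta: Eta wins 10–7.
Theta–Tau: Theta 9–8.
Eta vs Tau: Tau, 10–7.
No project is unbeaten: Theta loses to Eta; Eta loses to Tau; Tau loses to Theta. In particular Theta > Tau > Eta > Theta is a majority cycle — no Condorcet winner exists.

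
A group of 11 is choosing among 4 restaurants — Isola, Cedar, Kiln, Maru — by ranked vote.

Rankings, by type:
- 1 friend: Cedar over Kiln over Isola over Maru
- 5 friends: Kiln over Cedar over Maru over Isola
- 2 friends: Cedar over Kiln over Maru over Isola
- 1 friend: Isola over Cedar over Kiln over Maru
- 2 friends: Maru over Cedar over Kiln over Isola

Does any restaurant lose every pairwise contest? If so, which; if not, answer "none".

Isola

Pairwise majorities:
Isola–Cedar: Cedar 10–1.
Isola vs Kiln: Isola is ranked higher on 1 ballot, Kiln on 10. Kiln wins 10–1.
Isola vs Maru: 2 to 9, Maru.
Cedar–Kiln: Cedar 6–5.
Cedar vs Maru: Cedar is ranked higher on 1+5+2+1 = 9 ballots, Maru on 2. Cedar wins 9–2.
Kiln vs Maru: 9 to 2, Kiln.
Isola loses to every other restaurant — it is the Condorcet loser.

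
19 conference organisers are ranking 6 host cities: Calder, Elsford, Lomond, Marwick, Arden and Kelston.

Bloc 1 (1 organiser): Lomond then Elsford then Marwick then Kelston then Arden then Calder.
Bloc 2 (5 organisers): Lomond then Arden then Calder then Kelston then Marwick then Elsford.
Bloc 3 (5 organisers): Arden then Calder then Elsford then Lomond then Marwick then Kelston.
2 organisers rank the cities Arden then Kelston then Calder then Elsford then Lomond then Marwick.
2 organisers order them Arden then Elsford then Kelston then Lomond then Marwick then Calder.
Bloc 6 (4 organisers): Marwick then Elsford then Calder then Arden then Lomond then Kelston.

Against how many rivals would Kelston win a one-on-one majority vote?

0

Kelston against each rival (19 organisers):
Kelston vs Calder: Kelston is ranked higher on 1+2+2 = 5 ballots, Calder on 14. Calder wins 14–5.
Kelston vs Elsford: Elsford wins 12–7.
Kelston vs Lomond: 2+2 = 4 for Kelston, 15 for Lomond — Lomond by 15–4.
Kelston vs Marwick: 5+2+2 = 9 for Kelston, 10 for Marwick — Marwick by 10–9.
Kelston–Arden: Arden 18–1.
Kelston beats no one; loses to Calder, Elsford, Lomond, Marwick, Arden — 0 pairwise wins.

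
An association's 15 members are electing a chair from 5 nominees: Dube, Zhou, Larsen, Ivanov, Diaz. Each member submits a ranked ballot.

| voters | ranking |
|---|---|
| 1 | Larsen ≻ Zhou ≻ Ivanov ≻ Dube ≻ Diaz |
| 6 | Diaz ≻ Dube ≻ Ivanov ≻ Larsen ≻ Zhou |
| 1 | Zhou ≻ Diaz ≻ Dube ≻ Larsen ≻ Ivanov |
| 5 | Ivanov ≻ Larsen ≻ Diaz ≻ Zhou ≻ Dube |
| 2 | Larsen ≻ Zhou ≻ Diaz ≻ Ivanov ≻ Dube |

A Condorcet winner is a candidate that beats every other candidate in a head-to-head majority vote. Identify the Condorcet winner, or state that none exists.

none

Head-to-head results (15 voters):
Dube vs Zhou: Dube is ranked higher on 6 ballots, Zhou on 9. Zhou wins 9–6.
Dube vs Larsen: 6+1 = 7 for Dube, 8 for Larsen — Larsen by 8–7.
Dube vs Ivanov: Dube is ranked higher on 6+1 = 7 ballots, Ivanov on 8. Ivanov wins 8–7.
Dube vs Diaz: Dube preferred on 1 ballot; Diaz wins 14–1.
Zhou vs Larsen: 1 to 14, Larsen.
Zhou vs Ivanov: 1+1+2 = 4 for Zhou, 11 for Ivanov — Ivanov by 11–4.
Zhou vs Diaz: Zhou preferred on 1+1+2 = 4 ballots; Diaz wins 11–4.
Larsen vs Ivanov: 1+1+2 = 4 for Larsen, 11 for Ivanov — Ivanov by 11–4.
Larsen vs Diaz: Larsen is ranked higher on 1+5+2 = 8 ballots, Diaz on 7. Larsen wins 8–7.
Ivanov vs Diaz: Ivanov preferred on 1+5 = 6 ballots; Diaz wins 9–6.
Each candidate drops at least one matchup (Dube loses to Zhou; Zhou loses to Larsen; Larsen loses to Ivanov; Ivanov loses to Diaz; Diaz loses to Larsen); the cycle Larsen beats Diaz beats Ivanov beats Larsen rules out a Condorcet winner.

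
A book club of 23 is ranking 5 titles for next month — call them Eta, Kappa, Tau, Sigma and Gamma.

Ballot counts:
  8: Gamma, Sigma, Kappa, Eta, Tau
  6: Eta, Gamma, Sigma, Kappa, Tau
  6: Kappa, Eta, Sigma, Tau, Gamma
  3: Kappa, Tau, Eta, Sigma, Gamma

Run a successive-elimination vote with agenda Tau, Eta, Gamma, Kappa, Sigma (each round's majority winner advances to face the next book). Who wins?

Round 1: Tau vs Eta — 3–20, Eta advances.
Round 2: Eta vs Gamma — 15–8, Eta advances.
Round 3: Eta vs Kappa — 6–17, Kappa advances.
Round 4: Kappa vs Sigma — 9–14, Sigma advances.
The agenda winner is Sigma.

Sigma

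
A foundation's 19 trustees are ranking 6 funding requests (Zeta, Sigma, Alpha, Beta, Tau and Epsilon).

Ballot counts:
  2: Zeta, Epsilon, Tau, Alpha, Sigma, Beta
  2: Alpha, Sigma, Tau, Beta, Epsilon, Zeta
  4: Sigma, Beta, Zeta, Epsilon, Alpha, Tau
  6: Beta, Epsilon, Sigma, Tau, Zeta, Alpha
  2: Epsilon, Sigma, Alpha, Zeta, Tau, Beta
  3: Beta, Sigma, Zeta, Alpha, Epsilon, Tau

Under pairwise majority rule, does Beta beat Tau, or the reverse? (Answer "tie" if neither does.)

Beta

Ballots ranking Beta above Tau: 4 + 6 + 3 = 13.
Ballots ranking Tau above Beta: 19 − 13 = 6.
Beta wins the head-to-head 13–6.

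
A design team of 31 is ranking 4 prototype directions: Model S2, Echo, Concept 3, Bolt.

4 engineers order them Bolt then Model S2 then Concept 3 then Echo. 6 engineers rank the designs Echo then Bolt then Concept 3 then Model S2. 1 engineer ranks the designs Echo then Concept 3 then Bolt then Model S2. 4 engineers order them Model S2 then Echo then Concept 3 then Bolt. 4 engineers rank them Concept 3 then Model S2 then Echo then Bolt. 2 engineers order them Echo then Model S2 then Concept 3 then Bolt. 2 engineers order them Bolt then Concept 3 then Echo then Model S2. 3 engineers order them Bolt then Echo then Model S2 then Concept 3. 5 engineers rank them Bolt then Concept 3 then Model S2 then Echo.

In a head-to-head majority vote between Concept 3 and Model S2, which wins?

Concept 3

Ballots ranking Concept 3 above Model S2: 6 + 1 + 4 + 2 + 5 = 18.
Ballots ranking Model S2 above Concept 3: 31 − 18 = 13.
Concept 3 wins the head-to-head 18–13.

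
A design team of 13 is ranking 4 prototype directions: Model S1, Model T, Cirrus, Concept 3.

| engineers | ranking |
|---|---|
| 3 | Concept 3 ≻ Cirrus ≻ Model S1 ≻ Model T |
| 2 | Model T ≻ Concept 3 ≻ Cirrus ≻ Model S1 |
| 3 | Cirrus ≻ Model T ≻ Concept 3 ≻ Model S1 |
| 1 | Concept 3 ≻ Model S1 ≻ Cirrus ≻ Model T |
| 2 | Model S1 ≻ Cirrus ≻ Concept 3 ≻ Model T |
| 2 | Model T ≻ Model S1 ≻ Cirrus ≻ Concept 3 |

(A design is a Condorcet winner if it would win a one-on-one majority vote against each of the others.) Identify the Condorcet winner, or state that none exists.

Head-to-head results (13 engineers):
Model S1 vs Model T: 3+1+2 = 6 for Model S1, 7 for Model T — Model T by 7–6.
Model S1 vs Cirrus: 1+2+2 = 5 for Model S1, 8 for Cirrus — Cirrus by 8–5.
Model S1 vs Concept 3: 4 to 9, Concept 3.
Model T vs Cirrus: Model T is ranked higher on 2+2 = 4 ballots, Cirrus on 9. Cirrus wins 9–4.
Model T vs Concept 3: Model T preferred on 2+3+2 = 7 ballots; Model T wins 7–6.
Cirrus vs Concept 3: 7 to 6, Cirrus.
Cirrus beats each of Model S1, Model T, Concept 3 — Cirrus is the Condorcet winner.

Cirrus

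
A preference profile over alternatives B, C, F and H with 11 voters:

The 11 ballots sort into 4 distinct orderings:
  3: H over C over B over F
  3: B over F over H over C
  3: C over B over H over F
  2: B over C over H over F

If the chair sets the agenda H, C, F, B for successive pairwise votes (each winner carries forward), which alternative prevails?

Round 1: H vs C — 6–5, H advances.
Round 2: H vs F — 8–3, H advances.
Round 3: H vs B — 3–8, B advances.
The agenda winner is B.

B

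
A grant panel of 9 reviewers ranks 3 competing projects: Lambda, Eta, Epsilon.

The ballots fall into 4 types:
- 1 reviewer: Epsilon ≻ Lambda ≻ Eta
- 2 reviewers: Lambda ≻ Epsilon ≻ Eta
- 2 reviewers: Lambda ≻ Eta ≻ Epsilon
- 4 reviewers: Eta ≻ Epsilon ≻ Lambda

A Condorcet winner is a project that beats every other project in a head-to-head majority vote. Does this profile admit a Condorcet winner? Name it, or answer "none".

Pairwise majorities:
Lambda–Eta: Lambda 5–4.
Lambda vs Epsilon: Epsilon wins 5–4.
Eta–Epsilon: Eta 6–3.
Each project drops at least one matchup (Lambda loses to Epsilon; Eta loses to Lambda; Epsilon loses to Eta); the cycle Lambda > Eta > Epsilon > Lambda rules out a Condorcet winner.

none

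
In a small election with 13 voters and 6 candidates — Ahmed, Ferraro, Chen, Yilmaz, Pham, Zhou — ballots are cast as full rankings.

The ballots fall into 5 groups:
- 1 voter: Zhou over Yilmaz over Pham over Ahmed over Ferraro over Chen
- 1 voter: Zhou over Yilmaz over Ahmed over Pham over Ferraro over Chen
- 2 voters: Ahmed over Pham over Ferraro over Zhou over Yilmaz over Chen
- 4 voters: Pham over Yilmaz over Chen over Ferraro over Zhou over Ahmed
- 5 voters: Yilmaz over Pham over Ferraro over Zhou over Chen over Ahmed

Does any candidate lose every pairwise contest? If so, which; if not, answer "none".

Head-to-head results (13 voters):
Ahmed vs Ferraro: 1+1+2 = 4 for Ahmed, 9 for Ferraro — Ferraro by 9–4.
Ahmed vs Chen: Ahmed is ranked higher on 1+1+2 = 4 ballots, Chen on 9. Chen wins 9–4.
Ahmed vs Yilmaz: 2 to 11, Yilmaz.
Ahmed vs Pham: Pham, 10–3.
Ahmed vs Zhou: Zhou, 11–2.
Ferraro vs Chen: 1+1+2+5 = 9 for Ferraro, 4 for Chen — Ferraro by 9–4.
Ferraro vs Yilmaz: Yilmaz, 11–2.
Ferraro vs Pham: Ferraro is ranked higher on 0 ballots, Pham on 13. Pham wins 13–0.
Ferraro vs Zhou: 2+4+5 = 11 for Ferraro, 2 for Zhou — Ferraro by 11–2.
Chen vs Yilmaz: Yilmaz, 13–0.
Chen vs Pham: Pham wins 13–0.
Chen vs Zhou: 4 for Chen, 9 for Zhou — Zhou by 9–4.
Yilmaz vs Pham: Yilmaz wins 7–6.
Yilmaz vs Zhou: 4+5 = 9 for Yilmaz, 4 for Zhou — Yilmaz by 9–4.
Pham vs Zhou: Pham preferred on 2+4+5 = 11 ballots; Pham wins 11–2.
Ahmed is beaten in every head-to-head and is the Condorcet loser.

Ahmed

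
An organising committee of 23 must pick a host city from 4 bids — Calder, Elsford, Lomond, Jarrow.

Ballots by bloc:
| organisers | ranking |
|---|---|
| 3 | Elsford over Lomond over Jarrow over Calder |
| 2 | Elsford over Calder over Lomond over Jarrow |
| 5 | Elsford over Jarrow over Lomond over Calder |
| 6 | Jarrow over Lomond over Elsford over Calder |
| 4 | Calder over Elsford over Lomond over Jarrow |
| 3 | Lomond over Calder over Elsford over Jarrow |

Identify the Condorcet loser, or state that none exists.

Calder

Head-to-head results (23 organisers):
Calder–Elsford: Elsford 16–7.
Calder–Lomond: Lomond 17–6.
Calder–Jarrow: Jarrow 14–9.
Elsford vs Lomond: Elsford, 14–9.
Elsford vs Jarrow: Elsford wins 17–6.
Lomond–Jarrow: Lomond 12–11.
Calder loses to every other city — it is the Condorcet loser.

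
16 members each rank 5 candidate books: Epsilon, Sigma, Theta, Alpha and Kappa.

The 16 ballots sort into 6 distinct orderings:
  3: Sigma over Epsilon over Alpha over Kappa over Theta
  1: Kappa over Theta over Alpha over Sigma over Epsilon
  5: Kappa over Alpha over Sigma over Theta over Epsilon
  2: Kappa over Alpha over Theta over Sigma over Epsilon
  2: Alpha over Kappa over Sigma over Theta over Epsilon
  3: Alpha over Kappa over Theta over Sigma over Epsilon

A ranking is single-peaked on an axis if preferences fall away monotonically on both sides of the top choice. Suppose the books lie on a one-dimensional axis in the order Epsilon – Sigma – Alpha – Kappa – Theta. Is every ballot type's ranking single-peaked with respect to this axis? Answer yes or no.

yes

Axis positions: Epsilon=1, Sigma=2, Alpha=3, Kappa=4, Theta=5.
Ballot type 1 (peak Sigma at position 2): ranking walks positions 2-1-3-4-5, expanding outward from the peak — single-peaked.
Ballot type 2 (peak Kappa at position 4): ranking walks positions 4-5-3-2-1, expanding outward from the peak — single-peaked.
Ballot type 3 (peak Kappa at position 4): ranking walks positions 4-3-2-5-1, expanding outward from the peak — single-peaked.
Ballot type 4 (peak Kappa at position 4): ranking walks positions 4-3-5-2-1, expanding outward from the peak — single-peaked.
Ballot type 5 (peak Alpha at position 3): ranking walks positions 3-4-2-5-1, expanding outward from the peak — single-peaked.
Ballot type 6 (peak Alpha at position 3): ranking walks positions 3-4-5-2-1, expanding outward from the peak — single-peaked.
Every ranking is single-peaked on this axis.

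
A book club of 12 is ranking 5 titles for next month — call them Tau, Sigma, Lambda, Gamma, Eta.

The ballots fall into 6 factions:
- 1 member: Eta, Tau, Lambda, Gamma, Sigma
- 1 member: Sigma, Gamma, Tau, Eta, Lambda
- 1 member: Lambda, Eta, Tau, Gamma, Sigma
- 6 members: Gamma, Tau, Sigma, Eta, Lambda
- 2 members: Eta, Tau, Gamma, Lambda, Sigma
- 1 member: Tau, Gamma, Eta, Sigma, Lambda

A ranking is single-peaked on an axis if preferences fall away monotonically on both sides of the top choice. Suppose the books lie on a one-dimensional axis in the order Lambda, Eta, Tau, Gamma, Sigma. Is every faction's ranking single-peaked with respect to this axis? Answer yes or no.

Axis positions: Lambda=1, Eta=2, Tau=3, Gamma=4, Sigma=5.
Faction 1 (peak Eta at position 2): ranking walks positions 2-3-1-4-5, expanding outward from the peak — single-peaked.
Faction 2 (peak Sigma at position 5): ranking walks positions 5-4-3-2-1, expanding outward from the peak — single-peaked.
Faction 3 (peak Lambda at position 1): ranking walks positions 1-2-3-4-5, expanding outward from the peak — single-peaked.
Faction 4 (peak Gamma at position 4): ranking walks positions 4-3-5-2-1, expanding outward from the peak — single-peaked.
Faction 5 (peak Eta at position 2): ranking walks positions 2-3-4-1-5, expanding outward from the peak — single-peaked.
Faction 6 (peak Tau at position 3): ranking walks positions 3-4-2-5-1, expanding outward from the peak — single-peaked.
Every ranking is single-peaked on this axis.

yes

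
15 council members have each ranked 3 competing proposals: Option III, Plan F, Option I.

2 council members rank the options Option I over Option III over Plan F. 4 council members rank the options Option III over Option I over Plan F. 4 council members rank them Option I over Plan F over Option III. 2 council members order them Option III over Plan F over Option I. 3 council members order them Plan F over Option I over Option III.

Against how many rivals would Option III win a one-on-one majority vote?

1

Option III against each rival (15 council members):
Option III vs Plan F: Option III, 8–7.
Option III–Option I: Option I 9–6.
Option III beats Plan F; loses to Option I — 1 pairwise win.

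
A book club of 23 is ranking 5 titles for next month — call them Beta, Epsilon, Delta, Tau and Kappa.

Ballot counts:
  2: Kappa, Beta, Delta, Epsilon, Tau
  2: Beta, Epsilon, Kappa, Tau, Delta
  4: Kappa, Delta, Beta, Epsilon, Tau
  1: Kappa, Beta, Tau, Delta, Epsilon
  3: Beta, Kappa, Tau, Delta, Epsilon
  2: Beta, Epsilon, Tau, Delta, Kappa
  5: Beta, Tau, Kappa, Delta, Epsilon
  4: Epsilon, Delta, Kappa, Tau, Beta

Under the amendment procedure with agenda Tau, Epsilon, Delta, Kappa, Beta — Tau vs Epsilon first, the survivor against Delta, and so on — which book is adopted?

Beta

Round 1: Tau vs Epsilon — 9–14, Epsilon advances.
Round 2: Epsilon vs Delta — 8–15, Delta advances.
Round 3: Delta vs Kappa — 6–17, Kappa advances.
Round 4: Kappa vs Beta — 11–12, Beta advances.
The agenda winner is Beta.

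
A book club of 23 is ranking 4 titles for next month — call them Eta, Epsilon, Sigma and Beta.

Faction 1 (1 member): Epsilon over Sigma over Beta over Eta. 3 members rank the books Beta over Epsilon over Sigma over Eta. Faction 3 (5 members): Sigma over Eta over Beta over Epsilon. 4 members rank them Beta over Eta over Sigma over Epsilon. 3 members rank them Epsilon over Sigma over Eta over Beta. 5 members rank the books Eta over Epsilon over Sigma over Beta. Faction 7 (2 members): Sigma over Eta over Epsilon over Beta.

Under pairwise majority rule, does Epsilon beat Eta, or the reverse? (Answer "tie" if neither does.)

Eta

Ballots ranking Epsilon above Eta: 1 + 3 + 3 = 7.
Ballots ranking Eta above Epsilon: 23 − 7 = 16.
Eta wins the head-to-head 16–7.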